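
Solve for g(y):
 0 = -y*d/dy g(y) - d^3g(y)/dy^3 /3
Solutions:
 g(y) = C1 + Integral(C2*airyai(-3^(1/3)*y) + C3*airybi(-3^(1/3)*y), y)


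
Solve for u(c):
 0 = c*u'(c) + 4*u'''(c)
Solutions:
 u(c) = C1 + Integral(C2*airyai(-2^(1/3)*c/2) + C3*airybi(-2^(1/3)*c/2), c)


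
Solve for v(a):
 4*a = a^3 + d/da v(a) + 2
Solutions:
 v(a) = C1 - a^4/4 + 2*a^2 - 2*a


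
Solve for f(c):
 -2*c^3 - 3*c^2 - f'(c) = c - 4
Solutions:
 f(c) = C1 - c^4/2 - c^3 - c^2/2 + 4*c


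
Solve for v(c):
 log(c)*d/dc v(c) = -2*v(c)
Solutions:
 v(c) = C1*exp(-2*li(c))


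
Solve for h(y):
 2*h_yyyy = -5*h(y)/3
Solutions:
 h(y) = (C1*sin(10^(1/4)*3^(3/4)*y/6) + C2*cos(10^(1/4)*3^(3/4)*y/6))*exp(-10^(1/4)*3^(3/4)*y/6) + (C3*sin(10^(1/4)*3^(3/4)*y/6) + C4*cos(10^(1/4)*3^(3/4)*y/6))*exp(10^(1/4)*3^(3/4)*y/6)


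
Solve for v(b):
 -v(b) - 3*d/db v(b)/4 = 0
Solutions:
 v(b) = C1*exp(-4*b/3)


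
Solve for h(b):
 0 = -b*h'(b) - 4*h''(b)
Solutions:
 h(b) = C1 + C2*erf(sqrt(2)*b/4)


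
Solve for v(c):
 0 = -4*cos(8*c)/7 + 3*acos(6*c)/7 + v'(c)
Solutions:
 v(c) = C1 - 3*c*acos(6*c)/7 + sqrt(1 - 36*c^2)/14 + sin(8*c)/14


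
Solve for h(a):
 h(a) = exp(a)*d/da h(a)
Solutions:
 h(a) = C1*exp(-exp(-a))


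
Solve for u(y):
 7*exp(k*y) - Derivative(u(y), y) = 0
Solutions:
 u(y) = C1 + 7*exp(k*y)/k


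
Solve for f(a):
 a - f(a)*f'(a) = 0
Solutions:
 f(a) = -sqrt(C1 + a^2)
 f(a) = sqrt(C1 + a^2)


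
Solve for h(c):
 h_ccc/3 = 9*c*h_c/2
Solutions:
 h(c) = C1 + Integral(C2*airyai(3*2^(2/3)*c/2) + C3*airybi(3*2^(2/3)*c/2), c)


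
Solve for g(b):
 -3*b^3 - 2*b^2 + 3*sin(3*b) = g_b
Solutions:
 g(b) = C1 - 3*b^4/4 - 2*b^3/3 - cos(3*b)


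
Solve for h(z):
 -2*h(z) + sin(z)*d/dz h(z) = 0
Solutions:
 h(z) = C1*(cos(z) - 1)/(cos(z) + 1)


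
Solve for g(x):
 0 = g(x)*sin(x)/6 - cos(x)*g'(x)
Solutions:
 g(x) = C1/cos(x)^(1/6)


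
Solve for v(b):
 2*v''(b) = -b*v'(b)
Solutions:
 v(b) = C1 + C2*erf(b/2)


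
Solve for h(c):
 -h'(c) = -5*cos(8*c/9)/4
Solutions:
 h(c) = C1 + 45*sin(8*c/9)/32


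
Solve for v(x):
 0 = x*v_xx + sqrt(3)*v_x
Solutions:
 v(x) = C1 + C2*x^(1 - sqrt(3))


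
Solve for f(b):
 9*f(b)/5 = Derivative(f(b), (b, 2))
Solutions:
 f(b) = C1*exp(-3*sqrt(5)*b/5) + C2*exp(3*sqrt(5)*b/5)


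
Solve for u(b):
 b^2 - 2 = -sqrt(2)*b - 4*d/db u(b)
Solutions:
 u(b) = C1 - b^3/12 - sqrt(2)*b^2/8 + b/2


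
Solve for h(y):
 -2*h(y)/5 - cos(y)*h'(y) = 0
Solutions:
 h(y) = C1*(sin(y) - 1)^(1/5)/(sin(y) + 1)^(1/5)


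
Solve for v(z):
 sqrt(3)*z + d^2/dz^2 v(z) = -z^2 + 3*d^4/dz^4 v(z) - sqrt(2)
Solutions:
 v(z) = C1 + C2*z + C3*exp(-sqrt(3)*z/3) + C4*exp(sqrt(3)*z/3) - z^4/12 - sqrt(3)*z^3/6 + z^2*(-3 - sqrt(2)/2)


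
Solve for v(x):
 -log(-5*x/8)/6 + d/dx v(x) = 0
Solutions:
 v(x) = C1 + x*log(-x)/6 + x*(-3*log(2) - 1 + log(5))/6


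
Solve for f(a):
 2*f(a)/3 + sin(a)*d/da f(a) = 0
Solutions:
 f(a) = C1*(cos(a) + 1)^(1/3)/(cos(a) - 1)^(1/3)


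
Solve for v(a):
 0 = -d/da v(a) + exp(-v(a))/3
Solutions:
 v(a) = log(C1 + a/3)


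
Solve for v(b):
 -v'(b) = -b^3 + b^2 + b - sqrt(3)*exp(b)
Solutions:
 v(b) = C1 + b^4/4 - b^3/3 - b^2/2 + sqrt(3)*exp(b)


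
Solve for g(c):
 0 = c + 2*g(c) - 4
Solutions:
 g(c) = 2 - c/2


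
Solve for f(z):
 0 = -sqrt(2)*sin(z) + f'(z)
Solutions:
 f(z) = C1 - sqrt(2)*cos(z)


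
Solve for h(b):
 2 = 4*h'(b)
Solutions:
 h(b) = C1 + b/2


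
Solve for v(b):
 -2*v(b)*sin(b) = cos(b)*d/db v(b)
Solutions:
 v(b) = C1*cos(b)^2


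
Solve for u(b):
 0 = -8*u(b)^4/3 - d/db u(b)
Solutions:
 u(b) = (-1 - sqrt(3)*I)*(1/(C1 + 8*b))^(1/3)/2
 u(b) = (-1 + sqrt(3)*I)*(1/(C1 + 8*b))^(1/3)/2
 u(b) = (1/(C1 + 8*b))^(1/3)


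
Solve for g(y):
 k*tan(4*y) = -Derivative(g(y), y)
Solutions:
 g(y) = C1 + k*log(cos(4*y))/4


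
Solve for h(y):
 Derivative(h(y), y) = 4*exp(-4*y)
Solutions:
 h(y) = C1 - exp(-4*y)


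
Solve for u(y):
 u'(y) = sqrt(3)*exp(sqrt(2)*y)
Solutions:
 u(y) = C1 + sqrt(6)*exp(sqrt(2)*y)/2


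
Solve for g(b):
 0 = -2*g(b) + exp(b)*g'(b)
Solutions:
 g(b) = C1*exp(-2*exp(-b))


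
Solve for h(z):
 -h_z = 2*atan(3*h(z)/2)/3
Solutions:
 Integral(1/atan(3*_y/2), (_y, h(z))) = C1 - 2*z/3


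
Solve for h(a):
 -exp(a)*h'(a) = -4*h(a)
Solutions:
 h(a) = C1*exp(-4*exp(-a))


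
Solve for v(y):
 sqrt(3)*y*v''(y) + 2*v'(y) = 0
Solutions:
 v(y) = C1 + C2*y^(1 - 2*sqrt(3)/3)


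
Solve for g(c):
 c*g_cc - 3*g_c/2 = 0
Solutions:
 g(c) = C1 + C2*c^(5/2)


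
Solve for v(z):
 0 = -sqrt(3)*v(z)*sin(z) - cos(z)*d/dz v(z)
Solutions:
 v(z) = C1*cos(z)^(sqrt(3))


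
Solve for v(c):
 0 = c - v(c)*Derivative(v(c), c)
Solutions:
 v(c) = -sqrt(C1 + c^2)
 v(c) = sqrt(C1 + c^2)


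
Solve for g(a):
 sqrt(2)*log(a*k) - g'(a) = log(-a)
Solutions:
 g(a) = C1 + a*(sqrt(2)*log(-k) - sqrt(2) + 1) - a*(1 - sqrt(2))*log(-a)


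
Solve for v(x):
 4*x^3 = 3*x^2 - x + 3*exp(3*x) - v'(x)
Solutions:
 v(x) = C1 - x^4 + x^3 - x^2/2 + exp(3*x)


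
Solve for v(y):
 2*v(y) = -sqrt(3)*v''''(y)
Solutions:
 v(y) = (C1*sin(2^(3/4)*3^(7/8)*y/6) + C2*cos(2^(3/4)*3^(7/8)*y/6))*exp(-2^(3/4)*3^(7/8)*y/6) + (C3*sin(2^(3/4)*3^(7/8)*y/6) + C4*cos(2^(3/4)*3^(7/8)*y/6))*exp(2^(3/4)*3^(7/8)*y/6)


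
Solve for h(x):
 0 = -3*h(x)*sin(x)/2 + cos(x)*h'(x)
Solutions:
 h(x) = C1/cos(x)^(3/2)


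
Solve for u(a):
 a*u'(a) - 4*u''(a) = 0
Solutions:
 u(a) = C1 + C2*erfi(sqrt(2)*a/4)


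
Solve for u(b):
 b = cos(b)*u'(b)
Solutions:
 u(b) = C1 + Integral(b/cos(b), b)


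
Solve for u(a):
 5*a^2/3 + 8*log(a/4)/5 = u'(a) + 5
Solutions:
 u(a) = C1 + 5*a^3/9 + 8*a*log(a)/5 - 33*a/5 - 16*a*log(2)/5


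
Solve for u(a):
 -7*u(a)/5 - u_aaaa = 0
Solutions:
 u(a) = (C1*sin(sqrt(2)*5^(3/4)*7^(1/4)*a/10) + C2*cos(sqrt(2)*5^(3/4)*7^(1/4)*a/10))*exp(-sqrt(2)*5^(3/4)*7^(1/4)*a/10) + (C3*sin(sqrt(2)*5^(3/4)*7^(1/4)*a/10) + C4*cos(sqrt(2)*5^(3/4)*7^(1/4)*a/10))*exp(sqrt(2)*5^(3/4)*7^(1/4)*a/10)


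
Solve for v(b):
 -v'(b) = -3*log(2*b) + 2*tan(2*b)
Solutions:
 v(b) = C1 + 3*b*log(b) - 3*b + 3*b*log(2) + log(cos(2*b))


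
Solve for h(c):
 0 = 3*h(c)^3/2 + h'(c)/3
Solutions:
 h(c) = -sqrt(-1/(C1 - 9*c))
 h(c) = sqrt(-1/(C1 - 9*c))


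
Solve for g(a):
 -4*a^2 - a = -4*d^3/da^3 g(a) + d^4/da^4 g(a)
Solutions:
 g(a) = C1 + C2*a + C3*a^2 + C4*exp(4*a) + a^5/60 + a^4/32 + a^3/32


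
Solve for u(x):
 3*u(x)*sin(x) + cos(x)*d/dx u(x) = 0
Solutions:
 u(x) = C1*cos(x)^3


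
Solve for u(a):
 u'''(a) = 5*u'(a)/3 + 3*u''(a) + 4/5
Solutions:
 u(a) = C1 + C2*exp(a*(9 - sqrt(141))/6) + C3*exp(a*(9 + sqrt(141))/6) - 12*a/25


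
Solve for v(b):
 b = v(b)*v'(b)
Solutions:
 v(b) = -sqrt(C1 + b^2)
 v(b) = sqrt(C1 + b^2)


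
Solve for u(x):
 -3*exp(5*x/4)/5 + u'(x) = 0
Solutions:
 u(x) = C1 + 12*exp(5*x/4)/25


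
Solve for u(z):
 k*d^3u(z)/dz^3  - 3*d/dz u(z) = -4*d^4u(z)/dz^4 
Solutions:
 u(z) = C1 + C2*exp(-z*(k^2/(k^3 + sqrt(-k^6 + (k^3 - 648)^2) - 648)^(1/3) + k + (k^3 + sqrt(-k^6 + (k^3 - 648)^2) - 648)^(1/3))/12) + C3*exp(z*(-4*k^2/((-1 + sqrt(3)*I)*(k^3 + sqrt(-k^6 + (k^3 - 648)^2) - 648)^(1/3)) - 2*k + (k^3 + sqrt(-k^6 + (k^3 - 648)^2) - 648)^(1/3) - sqrt(3)*I*(k^3 + sqrt(-k^6 + (k^3 - 648)^2) - 648)^(1/3))/24) + C4*exp(z*(4*k^2/((1 + sqrt(3)*I)*(k^3 + sqrt(-k^6 + (k^3 - 648)^2) - 648)^(1/3)) - 2*k + (k^3 + sqrt(-k^6 + (k^3 - 648)^2) - 648)^(1/3) + sqrt(3)*I*(k^3 + sqrt(-k^6 + (k^3 - 648)^2) - 648)^(1/3))/24)


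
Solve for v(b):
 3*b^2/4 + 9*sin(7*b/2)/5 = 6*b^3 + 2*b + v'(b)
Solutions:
 v(b) = C1 - 3*b^4/2 + b^3/4 - b^2 - 18*cos(7*b/2)/35


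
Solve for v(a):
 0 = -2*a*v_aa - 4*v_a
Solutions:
 v(a) = C1 + C2/a


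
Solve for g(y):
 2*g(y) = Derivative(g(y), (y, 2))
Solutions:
 g(y) = C1*exp(-sqrt(2)*y) + C2*exp(sqrt(2)*y)


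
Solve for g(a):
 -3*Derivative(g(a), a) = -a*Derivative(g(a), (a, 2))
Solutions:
 g(a) = C1 + C2*a^4


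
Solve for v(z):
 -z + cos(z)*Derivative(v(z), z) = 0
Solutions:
 v(z) = C1 + Integral(z/cos(z), z)


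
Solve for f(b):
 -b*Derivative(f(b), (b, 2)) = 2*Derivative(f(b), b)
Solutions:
 f(b) = C1 + C2/b


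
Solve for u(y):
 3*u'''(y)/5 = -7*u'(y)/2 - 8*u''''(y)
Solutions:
 u(y) = C1 + C2*exp(y*(-2 + (20*sqrt(490070) + 14001)^(-1/3) + (20*sqrt(490070) + 14001)^(1/3))/80)*sin(sqrt(3)*y*(-(20*sqrt(490070) + 14001)^(1/3) + (20*sqrt(490070) + 14001)^(-1/3))/80) + C3*exp(y*(-2 + (20*sqrt(490070) + 14001)^(-1/3) + (20*sqrt(490070) + 14001)^(1/3))/80)*cos(sqrt(3)*y*(-(20*sqrt(490070) + 14001)^(1/3) + (20*sqrt(490070) + 14001)^(-1/3))/80) + C4*exp(-y*((20*sqrt(490070) + 14001)^(-1/3) + 1 + (20*sqrt(490070) + 14001)^(1/3))/40)


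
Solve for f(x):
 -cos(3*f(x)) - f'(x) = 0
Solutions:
 f(x) = -asin((C1 + exp(6*x))/(C1 - exp(6*x)))/3 + pi/3
 f(x) = asin((C1 + exp(6*x))/(C1 - exp(6*x)))/3


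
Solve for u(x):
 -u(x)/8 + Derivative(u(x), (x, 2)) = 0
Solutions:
 u(x) = C1*exp(-sqrt(2)*x/4) + C2*exp(sqrt(2)*x/4)


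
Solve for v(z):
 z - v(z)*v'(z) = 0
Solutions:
 v(z) = -sqrt(C1 + z^2)
 v(z) = sqrt(C1 + z^2)


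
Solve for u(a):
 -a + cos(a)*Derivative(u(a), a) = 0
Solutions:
 u(a) = C1 + Integral(a/cos(a), a)


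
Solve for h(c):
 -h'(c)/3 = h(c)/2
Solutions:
 h(c) = C1*exp(-3*c/2)


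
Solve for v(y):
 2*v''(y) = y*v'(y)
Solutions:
 v(y) = C1 + C2*erfi(y/2)


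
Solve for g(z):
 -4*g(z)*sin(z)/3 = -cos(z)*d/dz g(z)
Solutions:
 g(z) = C1/cos(z)^(4/3)


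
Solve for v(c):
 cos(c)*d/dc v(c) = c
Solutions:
 v(c) = C1 + Integral(c/cos(c), c)


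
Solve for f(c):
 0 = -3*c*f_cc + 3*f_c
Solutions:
 f(c) = C1 + C2*c^2


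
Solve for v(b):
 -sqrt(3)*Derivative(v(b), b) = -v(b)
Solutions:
 v(b) = C1*exp(sqrt(3)*b/3)


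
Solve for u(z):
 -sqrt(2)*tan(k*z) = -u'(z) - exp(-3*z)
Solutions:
 u(z) = C1 - Piecewise((-exp(-3*z)/3 - sqrt(2)*log(tan(k*z)^2 + 1)/(2*k), Ne(k, 0)), (-exp(-3*z)/3, True))


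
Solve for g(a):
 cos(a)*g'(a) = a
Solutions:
 g(a) = C1 + Integral(a/cos(a), a)


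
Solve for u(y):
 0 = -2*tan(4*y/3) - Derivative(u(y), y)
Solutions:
 u(y) = C1 + 3*log(cos(4*y/3))/2


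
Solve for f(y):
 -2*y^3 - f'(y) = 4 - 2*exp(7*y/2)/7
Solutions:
 f(y) = C1 - y^4/2 - 4*y + 4*exp(7*y/2)/49


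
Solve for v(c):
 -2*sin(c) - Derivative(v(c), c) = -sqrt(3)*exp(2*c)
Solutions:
 v(c) = C1 + sqrt(3)*exp(2*c)/2 + 2*cos(c)


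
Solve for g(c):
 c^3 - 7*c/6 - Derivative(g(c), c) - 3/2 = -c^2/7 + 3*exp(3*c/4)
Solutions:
 g(c) = C1 + c^4/4 + c^3/21 - 7*c^2/12 - 3*c/2 - 4*exp(3*c/4)


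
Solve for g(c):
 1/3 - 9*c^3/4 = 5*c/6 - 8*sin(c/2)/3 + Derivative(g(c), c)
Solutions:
 g(c) = C1 - 9*c^4/16 - 5*c^2/12 + c/3 - 16*cos(c/2)/3


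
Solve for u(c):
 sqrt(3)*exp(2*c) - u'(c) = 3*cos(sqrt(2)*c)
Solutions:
 u(c) = C1 + sqrt(3)*exp(2*c)/2 - 3*sqrt(2)*sin(sqrt(2)*c)/2


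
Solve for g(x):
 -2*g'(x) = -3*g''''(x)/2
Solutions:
 g(x) = C1 + C4*exp(6^(2/3)*x/3) + (C2*sin(2^(2/3)*3^(1/6)*x/2) + C3*cos(2^(2/3)*3^(1/6)*x/2))*exp(-6^(2/3)*x/6)


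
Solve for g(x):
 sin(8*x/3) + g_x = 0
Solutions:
 g(x) = C1 + 3*cos(8*x/3)/8


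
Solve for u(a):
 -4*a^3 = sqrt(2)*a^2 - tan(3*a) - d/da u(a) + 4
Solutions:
 u(a) = C1 + a^4 + sqrt(2)*a^3/3 + 4*a + log(cos(3*a))/3


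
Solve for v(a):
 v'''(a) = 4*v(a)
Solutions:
 v(a) = C3*exp(2^(2/3)*a) + (C1*sin(2^(2/3)*sqrt(3)*a/2) + C2*cos(2^(2/3)*sqrt(3)*a/2))*exp(-2^(2/3)*a/2)


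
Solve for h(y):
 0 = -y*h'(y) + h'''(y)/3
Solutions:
 h(y) = C1 + Integral(C2*airyai(3^(1/3)*y) + C3*airybi(3^(1/3)*y), y)


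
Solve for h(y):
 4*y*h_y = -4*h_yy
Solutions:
 h(y) = C1 + C2*erf(sqrt(2)*y/2)


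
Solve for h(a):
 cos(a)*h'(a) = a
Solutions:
 h(a) = C1 + Integral(a/cos(a), a)


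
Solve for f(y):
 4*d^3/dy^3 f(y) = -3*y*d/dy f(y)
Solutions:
 f(y) = C1 + Integral(C2*airyai(-6^(1/3)*y/2) + C3*airybi(-6^(1/3)*y/2), y)


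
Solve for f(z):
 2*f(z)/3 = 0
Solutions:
 f(z) = 0


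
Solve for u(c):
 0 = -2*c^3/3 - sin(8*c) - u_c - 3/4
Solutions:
 u(c) = C1 - c^4/6 - 3*c/4 + cos(8*c)/8


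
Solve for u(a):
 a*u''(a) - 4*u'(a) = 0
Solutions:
 u(a) = C1 + C2*a^5


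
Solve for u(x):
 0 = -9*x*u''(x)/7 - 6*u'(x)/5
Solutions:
 u(x) = C1 + C2*x^(1/15)


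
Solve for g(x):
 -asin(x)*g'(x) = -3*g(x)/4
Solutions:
 g(x) = C1*exp(3*Integral(1/asin(x), x)/4)


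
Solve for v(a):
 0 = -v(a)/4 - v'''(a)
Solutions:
 v(a) = C3*exp(-2^(1/3)*a/2) + (C1*sin(2^(1/3)*sqrt(3)*a/4) + C2*cos(2^(1/3)*sqrt(3)*a/4))*exp(2^(1/3)*a/4)


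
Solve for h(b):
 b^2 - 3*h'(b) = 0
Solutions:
 h(b) = C1 + b^3/9


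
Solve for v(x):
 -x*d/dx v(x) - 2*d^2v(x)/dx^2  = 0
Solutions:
 v(x) = C1 + C2*erf(x/2)


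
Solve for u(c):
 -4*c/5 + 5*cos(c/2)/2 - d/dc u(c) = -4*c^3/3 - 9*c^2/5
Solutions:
 u(c) = C1 + c^4/3 + 3*c^3/5 - 2*c^2/5 + 5*sin(c/2)


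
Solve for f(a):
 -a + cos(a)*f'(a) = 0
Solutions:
 f(a) = C1 + Integral(a/cos(a), a)


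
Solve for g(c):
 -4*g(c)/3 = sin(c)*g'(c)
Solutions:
 g(c) = C1*(cos(c) + 1)^(2/3)/(cos(c) - 1)^(2/3)


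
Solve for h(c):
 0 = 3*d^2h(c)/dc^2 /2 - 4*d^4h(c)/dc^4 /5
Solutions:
 h(c) = C1 + C2*c + C3*exp(-sqrt(30)*c/4) + C4*exp(sqrt(30)*c/4)


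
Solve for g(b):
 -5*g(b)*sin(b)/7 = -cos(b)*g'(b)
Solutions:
 g(b) = C1/cos(b)^(5/7)


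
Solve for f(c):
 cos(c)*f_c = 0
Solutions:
 f(c) = C1


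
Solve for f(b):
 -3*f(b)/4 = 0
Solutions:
 f(b) = 0


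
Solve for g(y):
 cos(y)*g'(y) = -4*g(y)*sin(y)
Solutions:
 g(y) = C1*cos(y)^4


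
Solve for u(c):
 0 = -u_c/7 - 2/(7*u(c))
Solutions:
 u(c) = -sqrt(C1 - 4*c)
 u(c) = sqrt(C1 - 4*c)


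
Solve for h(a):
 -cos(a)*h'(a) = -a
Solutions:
 h(a) = C1 + Integral(a/cos(a), a)


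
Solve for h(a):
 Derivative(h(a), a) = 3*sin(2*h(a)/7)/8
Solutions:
 -3*a/8 + 7*log(cos(2*h(a)/7) - 1)/4 - 7*log(cos(2*h(a)/7) + 1)/4 = C1


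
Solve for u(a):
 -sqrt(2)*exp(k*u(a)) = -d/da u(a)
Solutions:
 u(a) = Piecewise((log(-1/(C1*k + sqrt(2)*a*k))/k, Ne(k, 0)), (nan, True))
 u(a) = Piecewise((C1 + sqrt(2)*a, Eq(k, 0)), (nan, True))


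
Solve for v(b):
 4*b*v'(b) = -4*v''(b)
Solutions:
 v(b) = C1 + C2*erf(sqrt(2)*b/2)


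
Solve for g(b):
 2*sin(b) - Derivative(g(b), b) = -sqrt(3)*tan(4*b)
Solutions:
 g(b) = C1 - sqrt(3)*log(cos(4*b))/4 - 2*cos(b)


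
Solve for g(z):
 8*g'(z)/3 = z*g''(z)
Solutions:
 g(z) = C1 + C2*z^(11/3)


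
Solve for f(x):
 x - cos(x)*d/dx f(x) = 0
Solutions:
 f(x) = C1 + Integral(x/cos(x), x)


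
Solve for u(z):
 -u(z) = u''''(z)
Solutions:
 u(z) = (C1*sin(sqrt(2)*z/2) + C2*cos(sqrt(2)*z/2))*exp(-sqrt(2)*z/2) + (C3*sin(sqrt(2)*z/2) + C4*cos(sqrt(2)*z/2))*exp(sqrt(2)*z/2)


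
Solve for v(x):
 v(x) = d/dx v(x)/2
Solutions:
 v(x) = C1*exp(2*x)


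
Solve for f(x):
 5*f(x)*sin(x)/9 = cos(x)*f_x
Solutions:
 f(x) = C1/cos(x)^(5/9)


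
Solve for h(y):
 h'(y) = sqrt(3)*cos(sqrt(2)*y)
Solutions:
 h(y) = C1 + sqrt(6)*sin(sqrt(2)*y)/2


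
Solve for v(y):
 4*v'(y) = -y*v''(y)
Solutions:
 v(y) = C1 + C2/y^3


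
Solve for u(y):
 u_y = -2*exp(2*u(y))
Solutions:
 u(y) = log(-sqrt(-1/(C1 - 2*y))) - log(2)/2
 u(y) = log(-1/(C1 - 2*y))/2 - log(2)/2


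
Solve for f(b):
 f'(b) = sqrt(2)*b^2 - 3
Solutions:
 f(b) = C1 + sqrt(2)*b^3/3 - 3*b


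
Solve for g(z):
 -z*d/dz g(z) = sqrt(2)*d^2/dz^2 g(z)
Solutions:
 g(z) = C1 + C2*erf(2^(1/4)*z/2)


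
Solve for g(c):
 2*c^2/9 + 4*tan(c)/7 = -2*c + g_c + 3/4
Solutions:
 g(c) = C1 + 2*c^3/27 + c^2 - 3*c/4 - 4*log(cos(c))/7


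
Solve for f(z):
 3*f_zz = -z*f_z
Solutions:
 f(z) = C1 + C2*erf(sqrt(6)*z/6)


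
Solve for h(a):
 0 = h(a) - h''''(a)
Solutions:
 h(a) = C1*exp(-a) + C2*exp(a) + C3*sin(a) + C4*cos(a)


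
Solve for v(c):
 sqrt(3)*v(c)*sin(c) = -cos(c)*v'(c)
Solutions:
 v(c) = C1*cos(c)^(sqrt(3))


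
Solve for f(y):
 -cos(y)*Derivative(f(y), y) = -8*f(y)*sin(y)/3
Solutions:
 f(y) = C1/cos(y)^(8/3)


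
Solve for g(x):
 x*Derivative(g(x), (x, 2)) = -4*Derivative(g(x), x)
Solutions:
 g(x) = C1 + C2/x^3


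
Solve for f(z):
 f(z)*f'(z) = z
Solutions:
 f(z) = -sqrt(C1 + z^2)
 f(z) = sqrt(C1 + z^2)


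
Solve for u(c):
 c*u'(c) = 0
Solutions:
 u(c) = C1


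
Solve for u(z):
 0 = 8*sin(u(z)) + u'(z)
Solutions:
 u(z) = -acos((-C1 - exp(16*z))/(C1 - exp(16*z))) + 2*pi
 u(z) = acos((-C1 - exp(16*z))/(C1 - exp(16*z)))


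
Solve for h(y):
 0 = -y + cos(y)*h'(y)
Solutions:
 h(y) = C1 + Integral(y/cos(y), y)


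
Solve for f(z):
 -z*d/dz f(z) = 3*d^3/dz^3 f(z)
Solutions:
 f(z) = C1 + Integral(C2*airyai(-3^(2/3)*z/3) + C3*airybi(-3^(2/3)*z/3), z)


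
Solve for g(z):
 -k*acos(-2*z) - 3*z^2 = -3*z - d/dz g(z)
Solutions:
 g(z) = C1 + k*(z*acos(-2*z) + sqrt(1 - 4*z^2)/2) + z^3 - 3*z^2/2


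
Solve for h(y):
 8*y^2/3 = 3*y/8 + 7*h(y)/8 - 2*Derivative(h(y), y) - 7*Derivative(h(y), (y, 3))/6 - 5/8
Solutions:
 h(y) = C1*exp(7^(1/3)*y*(-(147 + sqrt(50281))^(1/3) + 16*7^(1/3)/(147 + sqrt(50281))^(1/3))/28)*sin(sqrt(3)*7^(1/3)*y*(16*7^(1/3)/(147 + sqrt(50281))^(1/3) + (147 + sqrt(50281))^(1/3))/28) + C2*exp(7^(1/3)*y*(-(147 + sqrt(50281))^(1/3) + 16*7^(1/3)/(147 + sqrt(50281))^(1/3))/28)*cos(sqrt(3)*7^(1/3)*y*(16*7^(1/3)/(147 + sqrt(50281))^(1/3) + (147 + sqrt(50281))^(1/3))/28) + C3*exp(-7^(1/3)*y*(-(147 + sqrt(50281))^(1/3) + 16*7^(1/3)/(147 + sqrt(50281))^(1/3))/14) + 64*y^2/21 + 1985*y/147 + 32495/1029


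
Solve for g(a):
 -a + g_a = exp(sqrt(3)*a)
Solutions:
 g(a) = C1 + a^2/2 + sqrt(3)*exp(sqrt(3)*a)/3


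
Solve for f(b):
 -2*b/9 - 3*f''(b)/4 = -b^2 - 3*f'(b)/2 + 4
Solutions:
 f(b) = C1 + C2*exp(2*b) - 2*b^3/9 - 7*b^2/27 + 65*b/27


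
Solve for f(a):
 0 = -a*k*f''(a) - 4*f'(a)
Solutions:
 f(a) = C1 + a^(((re(k) - 4)*re(k) + im(k)^2)/(re(k)^2 + im(k)^2))*(C2*sin(4*log(a)*Abs(im(k))/(re(k)^2 + im(k)^2)) + C3*cos(4*log(a)*im(k)/(re(k)^2 + im(k)^2)))


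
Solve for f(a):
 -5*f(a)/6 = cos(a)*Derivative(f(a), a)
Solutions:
 f(a) = C1*(sin(a) - 1)^(5/12)/(sin(a) + 1)^(5/12)


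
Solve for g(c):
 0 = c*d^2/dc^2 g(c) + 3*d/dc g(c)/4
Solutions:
 g(c) = C1 + C2*c^(1/4)


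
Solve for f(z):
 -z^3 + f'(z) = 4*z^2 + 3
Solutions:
 f(z) = C1 + z^4/4 + 4*z^3/3 + 3*z


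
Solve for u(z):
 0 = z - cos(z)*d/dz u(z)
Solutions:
 u(z) = C1 + Integral(z/cos(z), z)


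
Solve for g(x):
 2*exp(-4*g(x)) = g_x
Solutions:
 g(x) = log(-I*(C1 + 8*x)^(1/4))
 g(x) = log(I*(C1 + 8*x)^(1/4))
 g(x) = log(-(C1 + 8*x)^(1/4))
 g(x) = log(C1 + 8*x)/4


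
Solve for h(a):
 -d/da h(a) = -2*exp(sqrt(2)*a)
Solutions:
 h(a) = C1 + sqrt(2)*exp(sqrt(2)*a)


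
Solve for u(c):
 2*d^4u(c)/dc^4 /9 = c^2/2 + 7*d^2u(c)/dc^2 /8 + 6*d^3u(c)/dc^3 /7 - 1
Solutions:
 u(c) = C1 + C2*c + C3*exp(3*c*(18 - sqrt(667))/28) + C4*exp(3*c*(18 + sqrt(667))/28) - c^4/21 + 64*c^3/343 - 18460*c^2/151263


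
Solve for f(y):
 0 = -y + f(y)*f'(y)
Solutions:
 f(y) = -sqrt(C1 + y^2)
 f(y) = sqrt(C1 + y^2)


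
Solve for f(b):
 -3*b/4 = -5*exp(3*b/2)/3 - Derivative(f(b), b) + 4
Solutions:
 f(b) = C1 + 3*b^2/8 + 4*b - 10*exp(3*b/2)/9


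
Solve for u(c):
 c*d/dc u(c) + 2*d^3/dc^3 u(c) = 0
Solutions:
 u(c) = C1 + Integral(C2*airyai(-2^(2/3)*c/2) + C3*airybi(-2^(2/3)*c/2), c)


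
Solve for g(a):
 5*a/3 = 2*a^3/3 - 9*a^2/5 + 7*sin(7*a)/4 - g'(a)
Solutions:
 g(a) = C1 + a^4/6 - 3*a^3/5 - 5*a^2/6 - cos(7*a)/4


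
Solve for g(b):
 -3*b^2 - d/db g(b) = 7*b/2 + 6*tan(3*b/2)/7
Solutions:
 g(b) = C1 - b^3 - 7*b^2/4 + 4*log(cos(3*b/2))/7


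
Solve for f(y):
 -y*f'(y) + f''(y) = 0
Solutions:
 f(y) = C1 + C2*erfi(sqrt(2)*y/2)


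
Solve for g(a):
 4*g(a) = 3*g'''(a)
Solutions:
 g(a) = C3*exp(6^(2/3)*a/3) + (C1*sin(2^(2/3)*3^(1/6)*a/2) + C2*cos(2^(2/3)*3^(1/6)*a/2))*exp(-6^(2/3)*a/6)


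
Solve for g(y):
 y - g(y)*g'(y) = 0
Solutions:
 g(y) = -sqrt(C1 + y^2)
 g(y) = sqrt(C1 + y^2)


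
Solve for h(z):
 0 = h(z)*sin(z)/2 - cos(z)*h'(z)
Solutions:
 h(z) = C1/sqrt(cos(z))


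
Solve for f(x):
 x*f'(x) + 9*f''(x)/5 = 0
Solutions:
 f(x) = C1 + C2*erf(sqrt(10)*x/6)


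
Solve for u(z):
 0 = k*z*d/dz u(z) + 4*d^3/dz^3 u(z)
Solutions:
 u(z) = C1 + Integral(C2*airyai(2^(1/3)*z*(-k)^(1/3)/2) + C3*airybi(2^(1/3)*z*(-k)^(1/3)/2), z)


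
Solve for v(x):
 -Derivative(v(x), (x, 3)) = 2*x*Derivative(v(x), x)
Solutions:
 v(x) = C1 + Integral(C2*airyai(-2^(1/3)*x) + C3*airybi(-2^(1/3)*x), x)


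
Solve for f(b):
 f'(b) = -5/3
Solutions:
 f(b) = C1 - 5*b/3


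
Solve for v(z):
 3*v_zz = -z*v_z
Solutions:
 v(z) = C1 + C2*erf(sqrt(6)*z/6)


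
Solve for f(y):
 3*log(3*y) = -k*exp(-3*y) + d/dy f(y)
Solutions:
 f(y) = C1 - k*exp(-3*y)/3 + 3*y*log(y) + 3*y*(-1 + log(3))


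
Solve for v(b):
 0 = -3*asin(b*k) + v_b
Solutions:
 v(b) = C1 + 3*Piecewise((b*asin(b*k) + sqrt(-b^2*k^2 + 1)/k, Ne(k, 0)), (0, True))


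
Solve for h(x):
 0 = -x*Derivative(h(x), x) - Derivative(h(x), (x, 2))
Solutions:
 h(x) = C1 + C2*erf(sqrt(2)*x/2)


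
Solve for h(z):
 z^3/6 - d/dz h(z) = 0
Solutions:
 h(z) = C1 + z^4/24


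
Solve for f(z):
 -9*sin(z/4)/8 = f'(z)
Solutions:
 f(z) = C1 + 9*cos(z/4)/2


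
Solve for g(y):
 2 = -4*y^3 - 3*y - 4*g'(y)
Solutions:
 g(y) = C1 - y^4/4 - 3*y^2/8 - y/2


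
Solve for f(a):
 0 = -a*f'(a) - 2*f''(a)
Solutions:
 f(a) = C1 + C2*erf(a/2)


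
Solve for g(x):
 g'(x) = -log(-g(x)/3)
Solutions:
 Integral(1/(log(-_y) - log(3)), (_y, g(x))) = C1 - x


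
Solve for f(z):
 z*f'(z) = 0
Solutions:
 f(z) = C1


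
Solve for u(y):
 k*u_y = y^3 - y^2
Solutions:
 u(y) = C1 + y^4/(4*k) - y^3/(3*k)


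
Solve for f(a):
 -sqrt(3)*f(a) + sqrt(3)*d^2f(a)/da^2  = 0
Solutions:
 f(a) = C1*exp(-a) + C2*exp(a)


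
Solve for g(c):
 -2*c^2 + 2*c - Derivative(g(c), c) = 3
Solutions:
 g(c) = C1 - 2*c^3/3 + c^2 - 3*c


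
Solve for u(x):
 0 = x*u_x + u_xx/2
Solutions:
 u(x) = C1 + C2*erf(x)


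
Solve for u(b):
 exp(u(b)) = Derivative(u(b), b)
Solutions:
 u(b) = log(-1/(C1 + b))


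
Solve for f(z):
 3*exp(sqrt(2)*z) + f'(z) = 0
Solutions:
 f(z) = C1 - 3*sqrt(2)*exp(sqrt(2)*z)/2


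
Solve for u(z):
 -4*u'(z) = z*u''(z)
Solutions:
 u(z) = C1 + C2/z^3


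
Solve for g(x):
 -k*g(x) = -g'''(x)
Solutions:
 g(x) = C1*exp(k^(1/3)*x) + C2*exp(k^(1/3)*x*(-1 + sqrt(3)*I)/2) + C3*exp(-k^(1/3)*x*(1 + sqrt(3)*I)/2)


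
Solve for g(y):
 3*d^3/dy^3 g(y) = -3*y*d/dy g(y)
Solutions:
 g(y) = C1 + Integral(C2*airyai(-y) + C3*airybi(-y), y)


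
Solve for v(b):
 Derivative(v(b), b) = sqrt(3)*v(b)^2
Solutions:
 v(b) = -1/(C1 + sqrt(3)*b)


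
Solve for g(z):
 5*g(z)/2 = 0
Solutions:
 g(z) = 0


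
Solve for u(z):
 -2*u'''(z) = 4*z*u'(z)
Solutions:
 u(z) = C1 + Integral(C2*airyai(-2^(1/3)*z) + C3*airybi(-2^(1/3)*z), z)


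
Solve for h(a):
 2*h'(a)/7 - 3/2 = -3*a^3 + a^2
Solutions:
 h(a) = C1 - 21*a^4/8 + 7*a^3/6 + 21*a/4


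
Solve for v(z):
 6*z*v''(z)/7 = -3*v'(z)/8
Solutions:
 v(z) = C1 + C2*z^(9/16)


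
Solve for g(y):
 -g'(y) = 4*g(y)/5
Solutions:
 g(y) = C1*exp(-4*y/5)


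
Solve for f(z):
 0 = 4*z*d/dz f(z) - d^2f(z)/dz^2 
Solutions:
 f(z) = C1 + C2*erfi(sqrt(2)*z)


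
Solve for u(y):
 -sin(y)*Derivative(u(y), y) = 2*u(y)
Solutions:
 u(y) = C1*(cos(y) + 1)/(cos(y) - 1)


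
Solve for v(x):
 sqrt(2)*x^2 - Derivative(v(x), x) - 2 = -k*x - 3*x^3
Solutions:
 v(x) = C1 + k*x^2/2 + 3*x^4/4 + sqrt(2)*x^3/3 - 2*x


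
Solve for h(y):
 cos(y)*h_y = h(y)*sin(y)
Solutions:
 h(y) = C1/cos(y)


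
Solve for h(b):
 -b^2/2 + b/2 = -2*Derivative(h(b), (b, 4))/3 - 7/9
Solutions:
 h(b) = C1 + C2*b + C3*b^2 + C4*b^3 + b^6/480 - b^5/160 - 7*b^4/144


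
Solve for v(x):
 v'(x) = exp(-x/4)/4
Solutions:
 v(x) = C1 - 1/exp(x)^(1/4)


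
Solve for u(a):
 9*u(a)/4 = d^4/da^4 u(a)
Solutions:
 u(a) = C1*exp(-sqrt(6)*a/2) + C2*exp(sqrt(6)*a/2) + C3*sin(sqrt(6)*a/2) + C4*cos(sqrt(6)*a/2)


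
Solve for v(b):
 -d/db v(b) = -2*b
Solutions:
 v(b) = C1 + b^2


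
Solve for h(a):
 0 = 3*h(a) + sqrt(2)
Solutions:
 h(a) = -sqrt(2)/3


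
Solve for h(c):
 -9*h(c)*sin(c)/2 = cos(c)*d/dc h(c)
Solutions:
 h(c) = C1*cos(c)^(9/2)


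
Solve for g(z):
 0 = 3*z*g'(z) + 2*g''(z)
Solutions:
 g(z) = C1 + C2*erf(sqrt(3)*z/2)


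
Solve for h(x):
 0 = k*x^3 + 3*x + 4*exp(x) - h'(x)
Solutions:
 h(x) = C1 + k*x^4/4 + 3*x^2/2 + 4*exp(x)


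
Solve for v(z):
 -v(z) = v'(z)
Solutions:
 v(z) = C1*exp(-z)


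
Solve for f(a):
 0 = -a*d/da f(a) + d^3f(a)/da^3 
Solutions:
 f(a) = C1 + Integral(C2*airyai(a) + C3*airybi(a), a)


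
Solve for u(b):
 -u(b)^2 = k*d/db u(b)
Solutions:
 u(b) = k/(C1*k + b)


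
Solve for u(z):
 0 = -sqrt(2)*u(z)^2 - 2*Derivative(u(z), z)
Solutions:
 u(z) = 2/(C1 + sqrt(2)*z)


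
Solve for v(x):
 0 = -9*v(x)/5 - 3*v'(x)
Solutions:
 v(x) = C1*exp(-3*x/5)


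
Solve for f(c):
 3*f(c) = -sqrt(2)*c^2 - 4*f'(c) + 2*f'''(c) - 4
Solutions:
 f(c) = C1*exp(-6^(1/3)*c*(4*6^(1/3)/(sqrt(345) + 27)^(1/3) + (sqrt(345) + 27)^(1/3))/12)*sin(2^(1/3)*3^(1/6)*c*(-3^(2/3)*(sqrt(345) + 27)^(1/3)/12 + 2^(1/3)/(sqrt(345) + 27)^(1/3))) + C2*exp(-6^(1/3)*c*(4*6^(1/3)/(sqrt(345) + 27)^(1/3) + (sqrt(345) + 27)^(1/3))/12)*cos(2^(1/3)*3^(1/6)*c*(-3^(2/3)*(sqrt(345) + 27)^(1/3)/12 + 2^(1/3)/(sqrt(345) + 27)^(1/3))) + C3*exp(6^(1/3)*c*(4*6^(1/3)/(sqrt(345) + 27)^(1/3) + (sqrt(345) + 27)^(1/3))/6) - sqrt(2)*c^2/3 + 8*sqrt(2)*c/9 - 32*sqrt(2)/27 - 4/3


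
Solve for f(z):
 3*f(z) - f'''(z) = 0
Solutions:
 f(z) = C3*exp(3^(1/3)*z) + (C1*sin(3^(5/6)*z/2) + C2*cos(3^(5/6)*z/2))*exp(-3^(1/3)*z/2)


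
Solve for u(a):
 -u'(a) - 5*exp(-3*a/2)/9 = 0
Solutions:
 u(a) = C1 + 10*exp(-3*a/2)/27


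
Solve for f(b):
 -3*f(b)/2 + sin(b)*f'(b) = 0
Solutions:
 f(b) = C1*(cos(b) - 1)^(3/4)/(cos(b) + 1)^(3/4)


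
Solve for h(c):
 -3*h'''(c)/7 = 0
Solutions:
 h(c) = C1 + C2*c + C3*c^2


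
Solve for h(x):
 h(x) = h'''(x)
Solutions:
 h(x) = C3*exp(x) + (C1*sin(sqrt(3)*x/2) + C2*cos(sqrt(3)*x/2))*exp(-x/2)


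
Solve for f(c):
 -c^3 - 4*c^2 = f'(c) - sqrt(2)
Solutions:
 f(c) = C1 - c^4/4 - 4*c^3/3 + sqrt(2)*c


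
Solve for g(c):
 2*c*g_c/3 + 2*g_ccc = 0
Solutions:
 g(c) = C1 + Integral(C2*airyai(-3^(2/3)*c/3) + C3*airybi(-3^(2/3)*c/3), c)


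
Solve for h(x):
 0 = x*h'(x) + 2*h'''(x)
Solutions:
 h(x) = C1 + Integral(C2*airyai(-2^(2/3)*x/2) + C3*airybi(-2^(2/3)*x/2), x)


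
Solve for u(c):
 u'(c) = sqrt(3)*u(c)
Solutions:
 u(c) = C1*exp(sqrt(3)*c)


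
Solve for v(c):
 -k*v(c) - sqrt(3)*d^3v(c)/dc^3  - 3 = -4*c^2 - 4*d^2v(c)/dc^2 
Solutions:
 v(c) = C1*exp(c*(2^(2/3)*sqrt(3)*(81*k + sqrt((81*k - 128)^2 - 16384) - 128)^(1/3) - 3*2^(2/3)*I*(81*k + sqrt((81*k - 128)^2 - 16384) - 128)^(1/3) + 16*sqrt(3) - 384*2^(1/3)/((-sqrt(3) + 3*I)*(81*k + sqrt((81*k - 128)^2 - 16384) - 128)^(1/3)))/36) + C2*exp(c*(2^(2/3)*sqrt(3)*(81*k + sqrt((81*k - 128)^2 - 16384) - 128)^(1/3) + 3*2^(2/3)*I*(81*k + sqrt((81*k - 128)^2 - 16384) - 128)^(1/3) + 16*sqrt(3) + 384*2^(1/3)/((sqrt(3) + 3*I)*(81*k + sqrt((81*k - 128)^2 - 16384) - 128)^(1/3)))/36) + C3*exp(sqrt(3)*c*(-2^(2/3)*(81*k + sqrt((81*k - 128)^2 - 16384) - 128)^(1/3) + 8 - 32*2^(1/3)/(81*k + sqrt((81*k - 128)^2 - 16384) - 128)^(1/3))/18) + 4*c^2/k - 3/k + 32/k^2


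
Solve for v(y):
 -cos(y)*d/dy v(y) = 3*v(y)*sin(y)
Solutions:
 v(y) = C1*cos(y)^3


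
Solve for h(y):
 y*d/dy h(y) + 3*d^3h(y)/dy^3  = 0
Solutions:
 h(y) = C1 + Integral(C2*airyai(-3^(2/3)*y/3) + C3*airybi(-3^(2/3)*y/3), y)


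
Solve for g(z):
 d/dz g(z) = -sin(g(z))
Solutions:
 g(z) = -acos((-C1 - exp(2*z))/(C1 - exp(2*z))) + 2*pi
 g(z) = acos((-C1 - exp(2*z))/(C1 - exp(2*z)))


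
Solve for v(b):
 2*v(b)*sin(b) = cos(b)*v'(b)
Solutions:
 v(b) = C1/cos(b)^2


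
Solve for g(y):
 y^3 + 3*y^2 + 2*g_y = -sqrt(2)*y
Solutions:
 g(y) = C1 - y^4/8 - y^3/2 - sqrt(2)*y^2/4


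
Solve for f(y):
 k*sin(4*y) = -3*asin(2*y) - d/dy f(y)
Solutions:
 f(y) = C1 + k*cos(4*y)/4 - 3*y*asin(2*y) - 3*sqrt(1 - 4*y^2)/2


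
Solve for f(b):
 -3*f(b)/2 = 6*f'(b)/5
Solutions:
 f(b) = C1*exp(-5*b/4)


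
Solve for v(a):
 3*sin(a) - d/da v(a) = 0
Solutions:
 v(a) = C1 - 3*cos(a)


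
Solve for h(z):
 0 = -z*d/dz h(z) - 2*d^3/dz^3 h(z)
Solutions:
 h(z) = C1 + Integral(C2*airyai(-2^(2/3)*z/2) + C3*airybi(-2^(2/3)*z/2), z)


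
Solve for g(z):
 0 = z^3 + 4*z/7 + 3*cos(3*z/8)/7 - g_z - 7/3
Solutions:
 g(z) = C1 + z^4/4 + 2*z^2/7 - 7*z/3 + 8*sin(3*z/8)/7


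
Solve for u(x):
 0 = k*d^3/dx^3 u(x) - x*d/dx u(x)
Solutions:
 u(x) = C1 + Integral(C2*airyai(x*(1/k)^(1/3)) + C3*airybi(x*(1/k)^(1/3)), x)


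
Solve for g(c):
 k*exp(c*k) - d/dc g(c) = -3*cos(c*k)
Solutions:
 g(c) = C1 + exp(c*k) + 3*sin(c*k)/k


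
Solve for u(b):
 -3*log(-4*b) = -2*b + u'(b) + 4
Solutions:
 u(b) = C1 + b^2 - 3*b*log(-b) + b*(-6*log(2) - 1)


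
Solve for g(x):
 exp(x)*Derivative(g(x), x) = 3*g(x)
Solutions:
 g(x) = C1*exp(-3*exp(-x))


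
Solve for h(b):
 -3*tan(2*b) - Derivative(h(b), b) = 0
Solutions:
 h(b) = C1 + 3*log(cos(2*b))/2


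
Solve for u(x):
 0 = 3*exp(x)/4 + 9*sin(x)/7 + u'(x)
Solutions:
 u(x) = C1 - 3*exp(x)/4 + 9*cos(x)/7


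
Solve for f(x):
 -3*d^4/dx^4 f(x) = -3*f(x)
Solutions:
 f(x) = C1*exp(-x) + C2*exp(x) + C3*sin(x) + C4*cos(x)


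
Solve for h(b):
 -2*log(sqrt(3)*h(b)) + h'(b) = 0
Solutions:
 -Integral(1/(2*log(_y) + log(3)), (_y, h(b))) = C1 - b


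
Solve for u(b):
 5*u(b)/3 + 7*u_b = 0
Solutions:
 u(b) = C1*exp(-5*b/21)


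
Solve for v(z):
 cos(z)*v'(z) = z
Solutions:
 v(z) = C1 + Integral(z/cos(z), z)


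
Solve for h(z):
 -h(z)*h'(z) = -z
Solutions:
 h(z) = -sqrt(C1 + z^2)
 h(z) = sqrt(C1 + z^2)


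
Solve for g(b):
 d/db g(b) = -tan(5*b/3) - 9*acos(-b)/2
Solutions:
 g(b) = C1 - 9*b*acos(-b)/2 - 9*sqrt(1 - b^2)/2 + 3*log(cos(5*b/3))/5


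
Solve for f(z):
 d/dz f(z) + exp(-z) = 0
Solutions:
 f(z) = C1 + exp(-z)


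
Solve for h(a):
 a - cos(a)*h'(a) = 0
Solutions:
 h(a) = C1 + Integral(a/cos(a), a)


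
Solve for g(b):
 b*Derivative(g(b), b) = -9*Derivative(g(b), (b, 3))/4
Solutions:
 g(b) = C1 + Integral(C2*airyai(-2^(2/3)*3^(1/3)*b/3) + C3*airybi(-2^(2/3)*3^(1/3)*b/3), b)


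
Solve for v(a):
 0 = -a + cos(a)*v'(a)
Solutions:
 v(a) = C1 + Integral(a/cos(a), a)


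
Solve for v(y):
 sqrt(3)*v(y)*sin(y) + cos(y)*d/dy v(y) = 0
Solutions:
 v(y) = C1*cos(y)^(sqrt(3))


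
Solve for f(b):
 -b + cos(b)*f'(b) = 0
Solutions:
 f(b) = C1 + Integral(b/cos(b), b)


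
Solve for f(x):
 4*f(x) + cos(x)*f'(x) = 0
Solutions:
 f(x) = C1*(sin(x)^2 - 2*sin(x) + 1)/(sin(x)^2 + 2*sin(x) + 1)


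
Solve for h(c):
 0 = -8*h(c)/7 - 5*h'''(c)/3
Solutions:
 h(c) = C3*exp(-2*3^(1/3)*35^(2/3)*c/35) + (C1*sin(3^(5/6)*35^(2/3)*c/35) + C2*cos(3^(5/6)*35^(2/3)*c/35))*exp(3^(1/3)*35^(2/3)*c/35)


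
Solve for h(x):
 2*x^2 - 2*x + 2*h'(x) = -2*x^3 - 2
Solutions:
 h(x) = C1 - x^4/4 - x^3/3 + x^2/2 - x


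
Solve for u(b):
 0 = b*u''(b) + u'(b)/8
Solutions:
 u(b) = C1 + C2*b^(7/8)


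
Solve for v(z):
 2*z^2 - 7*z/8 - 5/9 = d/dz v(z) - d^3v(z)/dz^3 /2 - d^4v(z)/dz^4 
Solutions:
 v(z) = C1 + C2*exp(-z*((6*sqrt(318) + 107)^(-1/3) + 2 + (6*sqrt(318) + 107)^(1/3))/12)*sin(sqrt(3)*z*(-(6*sqrt(318) + 107)^(1/3) + (6*sqrt(318) + 107)^(-1/3))/12) + C3*exp(-z*((6*sqrt(318) + 107)^(-1/3) + 2 + (6*sqrt(318) + 107)^(1/3))/12)*cos(sqrt(3)*z*(-(6*sqrt(318) + 107)^(1/3) + (6*sqrt(318) + 107)^(-1/3))/12) + C4*exp(z*(-1 + (6*sqrt(318) + 107)^(-1/3) + (6*sqrt(318) + 107)^(1/3))/6) + 2*z^3/3 - 7*z^2/16 + 13*z/9


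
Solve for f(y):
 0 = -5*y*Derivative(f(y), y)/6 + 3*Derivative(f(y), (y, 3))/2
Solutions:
 f(y) = C1 + Integral(C2*airyai(15^(1/3)*y/3) + C3*airybi(15^(1/3)*y/3), y)


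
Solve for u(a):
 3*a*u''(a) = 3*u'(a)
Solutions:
 u(a) = C1 + C2*a^2


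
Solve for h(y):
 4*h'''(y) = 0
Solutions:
 h(y) = C1 + C2*y + C3*y^2


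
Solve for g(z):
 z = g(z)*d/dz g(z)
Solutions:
 g(z) = -sqrt(C1 + z^2)
 g(z) = sqrt(C1 + z^2)


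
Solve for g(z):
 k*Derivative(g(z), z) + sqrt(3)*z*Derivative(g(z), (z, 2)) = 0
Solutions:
 g(z) = C1 + z^(-sqrt(3)*re(k)/3 + 1)*(C2*sin(sqrt(3)*log(z)*Abs(im(k))/3) + C3*cos(sqrt(3)*log(z)*im(k)/3))


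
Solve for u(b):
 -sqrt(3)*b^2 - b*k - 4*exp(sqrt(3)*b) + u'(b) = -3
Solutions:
 u(b) = C1 + sqrt(3)*b^3/3 + b^2*k/2 - 3*b + 4*sqrt(3)*exp(sqrt(3)*b)/3


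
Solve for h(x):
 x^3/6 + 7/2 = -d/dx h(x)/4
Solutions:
 h(x) = C1 - x^4/6 - 14*x


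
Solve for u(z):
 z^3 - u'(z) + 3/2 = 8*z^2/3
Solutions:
 u(z) = C1 + z^4/4 - 8*z^3/9 + 3*z/2


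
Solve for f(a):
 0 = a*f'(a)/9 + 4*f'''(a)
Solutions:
 f(a) = C1 + Integral(C2*airyai(-6^(1/3)*a/6) + C3*airybi(-6^(1/3)*a/6), a)


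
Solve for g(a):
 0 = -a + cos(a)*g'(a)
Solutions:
 g(a) = C1 + Integral(a/cos(a), a)


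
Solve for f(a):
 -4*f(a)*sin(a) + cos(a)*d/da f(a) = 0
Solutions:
 f(a) = C1/cos(a)^4


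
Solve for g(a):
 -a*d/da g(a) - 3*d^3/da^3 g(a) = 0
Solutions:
 g(a) = C1 + Integral(C2*airyai(-3^(2/3)*a/3) + C3*airybi(-3^(2/3)*a/3), a)


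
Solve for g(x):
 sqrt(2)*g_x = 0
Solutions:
 g(x) = C1


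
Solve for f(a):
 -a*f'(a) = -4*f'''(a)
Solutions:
 f(a) = C1 + Integral(C2*airyai(2^(1/3)*a/2) + C3*airybi(2^(1/3)*a/2), a)


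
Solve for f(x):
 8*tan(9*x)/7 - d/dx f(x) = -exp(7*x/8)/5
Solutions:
 f(x) = C1 + 8*exp(7*x/8)/35 - 8*log(cos(9*x))/63


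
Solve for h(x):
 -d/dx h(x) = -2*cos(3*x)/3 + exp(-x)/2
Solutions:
 h(x) = C1 + 2*sin(3*x)/9 + exp(-x)/2


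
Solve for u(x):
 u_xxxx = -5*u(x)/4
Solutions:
 u(x) = (C1*sin(5^(1/4)*x/2) + C2*cos(5^(1/4)*x/2))*exp(-5^(1/4)*x/2) + (C3*sin(5^(1/4)*x/2) + C4*cos(5^(1/4)*x/2))*exp(5^(1/4)*x/2)


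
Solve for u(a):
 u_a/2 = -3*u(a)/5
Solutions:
 u(a) = C1*exp(-6*a/5)


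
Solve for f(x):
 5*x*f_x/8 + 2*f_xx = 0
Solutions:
 f(x) = C1 + C2*erf(sqrt(10)*x/8)


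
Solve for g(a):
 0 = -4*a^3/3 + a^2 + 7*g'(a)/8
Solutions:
 g(a) = C1 + 8*a^4/21 - 8*a^3/21


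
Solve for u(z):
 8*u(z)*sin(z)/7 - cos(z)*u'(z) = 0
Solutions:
 u(z) = C1/cos(z)^(8/7)


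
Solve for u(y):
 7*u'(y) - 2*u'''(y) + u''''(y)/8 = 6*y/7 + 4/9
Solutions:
 u(y) = C1 + C2*exp(2*y) + C3*exp(y*(7 - sqrt(77))) + C4*exp(y*(7 + sqrt(77))) + 3*y^2/49 + 4*y/63


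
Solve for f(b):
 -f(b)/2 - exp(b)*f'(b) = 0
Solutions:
 f(b) = C1*exp(exp(-b)/2)


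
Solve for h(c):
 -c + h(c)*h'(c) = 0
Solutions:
 h(c) = -sqrt(C1 + c^2)
 h(c) = sqrt(C1 + c^2)


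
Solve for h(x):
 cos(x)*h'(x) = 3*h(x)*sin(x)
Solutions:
 h(x) = C1/cos(x)^3


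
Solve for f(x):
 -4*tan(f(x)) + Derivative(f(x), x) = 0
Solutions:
 f(x) = pi - asin(C1*exp(4*x))
 f(x) = asin(C1*exp(4*x))


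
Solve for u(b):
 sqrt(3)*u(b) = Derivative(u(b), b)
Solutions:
 u(b) = C1*exp(sqrt(3)*b)


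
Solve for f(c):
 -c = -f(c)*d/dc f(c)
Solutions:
 f(c) = -sqrt(C1 + c^2)
 f(c) = sqrt(C1 + c^2)


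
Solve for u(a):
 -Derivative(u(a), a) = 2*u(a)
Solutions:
 u(a) = C1*exp(-2*a)


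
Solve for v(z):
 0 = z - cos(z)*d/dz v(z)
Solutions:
 v(z) = C1 + Integral(z/cos(z), z)


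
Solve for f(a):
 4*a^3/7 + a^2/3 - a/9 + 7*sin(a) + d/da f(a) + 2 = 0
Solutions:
 f(a) = C1 - a^4/7 - a^3/9 + a^2/18 - 2*a + 7*cos(a)


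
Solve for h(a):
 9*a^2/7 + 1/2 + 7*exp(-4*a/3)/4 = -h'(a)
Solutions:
 h(a) = C1 - 3*a^3/7 - a/2 + 21*exp(-4*a/3)/16


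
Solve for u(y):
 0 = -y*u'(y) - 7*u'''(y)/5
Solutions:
 u(y) = C1 + Integral(C2*airyai(-5^(1/3)*7^(2/3)*y/7) + C3*airybi(-5^(1/3)*7^(2/3)*y/7), y)


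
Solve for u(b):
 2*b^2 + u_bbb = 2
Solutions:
 u(b) = C1 + C2*b + C3*b^2 - b^5/30 + b^3/3


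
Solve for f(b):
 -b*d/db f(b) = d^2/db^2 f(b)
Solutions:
 f(b) = C1 + C2*erf(sqrt(2)*b/2)


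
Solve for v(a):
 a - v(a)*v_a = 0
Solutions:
 v(a) = -sqrt(C1 + a^2)
 v(a) = sqrt(C1 + a^2)


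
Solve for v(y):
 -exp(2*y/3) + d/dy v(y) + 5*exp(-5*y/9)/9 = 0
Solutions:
 v(y) = C1 + 3*exp(2*y/3)/2 + exp(-5*y/9)


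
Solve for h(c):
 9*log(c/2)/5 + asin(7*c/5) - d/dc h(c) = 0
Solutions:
 h(c) = C1 + 9*c*log(c)/5 + c*asin(7*c/5) - 9*c/5 - 9*c*log(2)/5 + sqrt(25 - 49*c^2)/7


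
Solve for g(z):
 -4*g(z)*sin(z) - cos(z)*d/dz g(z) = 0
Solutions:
 g(z) = C1*cos(z)^4


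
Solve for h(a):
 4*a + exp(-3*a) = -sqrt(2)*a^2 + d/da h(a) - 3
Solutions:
 h(a) = C1 + sqrt(2)*a^3/3 + 2*a^2 + 3*a - exp(-3*a)/3


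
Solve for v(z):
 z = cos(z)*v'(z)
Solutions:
 v(z) = C1 + Integral(z/cos(z), z)


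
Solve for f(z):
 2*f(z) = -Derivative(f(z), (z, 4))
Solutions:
 f(z) = (C1*sin(2^(3/4)*z/2) + C2*cos(2^(3/4)*z/2))*exp(-2^(3/4)*z/2) + (C3*sin(2^(3/4)*z/2) + C4*cos(2^(3/4)*z/2))*exp(2^(3/4)*z/2)


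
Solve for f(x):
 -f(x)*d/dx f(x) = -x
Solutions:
 f(x) = -sqrt(C1 + x^2)
 f(x) = sqrt(C1 + x^2)


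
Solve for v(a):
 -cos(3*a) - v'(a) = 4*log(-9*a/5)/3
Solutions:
 v(a) = C1 - 4*a*log(-a)/3 - 3*a*log(3) + a*log(15)/3 + 4*a/3 + a*log(5) - sin(3*a)/3


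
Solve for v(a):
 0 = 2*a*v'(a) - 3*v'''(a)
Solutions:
 v(a) = C1 + Integral(C2*airyai(2^(1/3)*3^(2/3)*a/3) + C3*airybi(2^(1/3)*3^(2/3)*a/3), a)


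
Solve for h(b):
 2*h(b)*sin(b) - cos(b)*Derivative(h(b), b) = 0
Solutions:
 h(b) = C1/cos(b)^2


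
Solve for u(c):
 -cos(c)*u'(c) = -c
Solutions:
 u(c) = C1 + Integral(c/cos(c), c)


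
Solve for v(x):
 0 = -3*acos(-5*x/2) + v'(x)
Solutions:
 v(x) = C1 + 3*x*acos(-5*x/2) + 3*sqrt(4 - 25*x^2)/5


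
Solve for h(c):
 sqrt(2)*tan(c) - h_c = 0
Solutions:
 h(c) = C1 - sqrt(2)*log(cos(c))


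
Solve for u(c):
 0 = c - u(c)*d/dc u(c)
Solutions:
 u(c) = -sqrt(C1 + c^2)
 u(c) = sqrt(C1 + c^2)


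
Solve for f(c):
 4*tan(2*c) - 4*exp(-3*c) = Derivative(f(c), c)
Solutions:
 f(c) = C1 + log(tan(2*c)^2 + 1) + 4*exp(-3*c)/3


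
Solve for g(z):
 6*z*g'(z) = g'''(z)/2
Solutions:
 g(z) = C1 + Integral(C2*airyai(12^(1/3)*z) + C3*airybi(12^(1/3)*z), z)


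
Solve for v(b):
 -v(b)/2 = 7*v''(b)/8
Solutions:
 v(b) = C1*sin(2*sqrt(7)*b/7) + C2*cos(2*sqrt(7)*b/7)


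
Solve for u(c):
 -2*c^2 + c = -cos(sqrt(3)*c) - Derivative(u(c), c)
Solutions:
 u(c) = C1 + 2*c^3/3 - c^2/2 - sqrt(3)*sin(sqrt(3)*c)/3


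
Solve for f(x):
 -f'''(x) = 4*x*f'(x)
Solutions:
 f(x) = C1 + Integral(C2*airyai(-2^(2/3)*x) + C3*airybi(-2^(2/3)*x), x)


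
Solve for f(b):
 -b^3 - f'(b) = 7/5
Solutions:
 f(b) = C1 - b^4/4 - 7*b/5


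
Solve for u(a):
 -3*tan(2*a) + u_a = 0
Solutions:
 u(a) = C1 - 3*log(cos(2*a))/2


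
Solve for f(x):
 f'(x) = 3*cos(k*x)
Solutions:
 f(x) = C1 + 3*sin(k*x)/k


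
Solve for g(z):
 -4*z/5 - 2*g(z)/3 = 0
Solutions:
 g(z) = -6*z/5


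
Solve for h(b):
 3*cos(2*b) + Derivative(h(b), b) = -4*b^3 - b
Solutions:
 h(b) = C1 - b^4 - b^2/2 - 3*sin(2*b)/2


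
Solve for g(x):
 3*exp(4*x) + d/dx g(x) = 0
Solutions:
 g(x) = C1 - 3*exp(4*x)/4


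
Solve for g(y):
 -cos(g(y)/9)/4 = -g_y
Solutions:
 -y/4 - 9*log(sin(g(y)/9) - 1)/2 + 9*log(sin(g(y)/9) + 1)/2 = C1
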